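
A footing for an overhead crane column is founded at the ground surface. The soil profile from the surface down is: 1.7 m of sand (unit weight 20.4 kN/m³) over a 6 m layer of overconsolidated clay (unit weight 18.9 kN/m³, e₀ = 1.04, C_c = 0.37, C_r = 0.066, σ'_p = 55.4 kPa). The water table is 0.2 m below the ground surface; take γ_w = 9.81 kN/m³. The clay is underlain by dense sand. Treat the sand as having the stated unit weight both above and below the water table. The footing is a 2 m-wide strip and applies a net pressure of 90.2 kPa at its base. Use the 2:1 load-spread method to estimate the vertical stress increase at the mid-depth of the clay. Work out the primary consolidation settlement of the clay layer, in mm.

Mid-depth of clay below the ground surface: z = 1.7 + 6/2 = 4.7 m.
Total vertical stress at mid-clay: σ_v = 20.4×1.7 + 18.9×3 = 91.38 kPa.
Pore pressure: u = 9.81×(4.7 − 0.2) = 44.145 kPa.
Initial effective stress: σ'_0 = σ_v − u = 91.38 − 44.145 = 47.235 kPa.
Stress increase at mid-clay by the 2:1 spreading method:
Δσ = qB/(B+z) = 90.2×2/(2+4.7) = 26.925 kPa
Final effective stress: σ'_f = 47.235 + 26.925 = 74.16 kPa.
σ'_f = 74.16 > σ'_p = 55.4 kPa, so the stress path crosses the preconsolidation pressure — recompression up to σ'_p, then virgin compression beyond:
S_c = H/(1+e₀)·[C_r·log₁₀(σ'_p/σ'_0) + C_c·log₁₀(σ'_f/σ'_p)]
    = 6/2.04 × [0.066×log₁₀(55.4/47.235) + 0.37×log₁₀(74.16/55.4)]
    = 2.9412 × [0.0045702 + 0.046864] = 0.1513 m

S_c ≈ 151 mm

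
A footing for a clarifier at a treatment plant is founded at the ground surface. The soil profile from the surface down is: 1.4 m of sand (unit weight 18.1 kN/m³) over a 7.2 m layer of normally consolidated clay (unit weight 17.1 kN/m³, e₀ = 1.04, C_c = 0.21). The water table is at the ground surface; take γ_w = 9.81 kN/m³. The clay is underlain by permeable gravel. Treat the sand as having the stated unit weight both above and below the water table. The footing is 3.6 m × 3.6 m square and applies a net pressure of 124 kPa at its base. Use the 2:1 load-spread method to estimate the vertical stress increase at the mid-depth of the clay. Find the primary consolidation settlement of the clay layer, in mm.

Mid-depth of clay below the ground surface: z = 1.4 + 7.2/2 = 5 m.
Total vertical stress at mid-clay: σ_v = 18.1×1.4 + 17.1×3.6 = 86.9 kPa.
Pore pressure: u = 9.81×(5 − 0) = 49.05 kPa.
Initial effective stress: σ'_0 = σ_v − u = 86.9 − 49.05 = 37.85 kPa.
Stress increase at mid-clay by the 2:1 spreading method:
Δσ = qBL/((B+z)(L+z)) = 124×3.6×3.6/((3.6+5)(3.6+5)) = 21.729 kPa
Final effective stress: σ'_f = σ'_0 + Δσ = 37.85 + 21.729 = 59.579 kPa.
Normally consolidated clay, so the full stress increment lies on the virgin compression line:
S_c = C_c·H/(1+e₀)·log₁₀(σ'_f/σ'_0) = 0.21×7.2/(1+1.04)×log₁₀(59.579/37.85)
    = 0.74118 × 0.19703 = 0.146 m

S_c ≈ 146 mm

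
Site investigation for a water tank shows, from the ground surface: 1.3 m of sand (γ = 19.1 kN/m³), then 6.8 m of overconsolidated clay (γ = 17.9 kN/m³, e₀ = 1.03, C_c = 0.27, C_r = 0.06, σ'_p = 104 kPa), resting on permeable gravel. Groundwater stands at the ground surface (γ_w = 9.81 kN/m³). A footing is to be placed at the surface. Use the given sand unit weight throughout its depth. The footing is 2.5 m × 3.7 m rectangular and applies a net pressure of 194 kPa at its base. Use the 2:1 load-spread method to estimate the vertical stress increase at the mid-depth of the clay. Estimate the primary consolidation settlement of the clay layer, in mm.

Mid-depth of clay below the ground surface: z = 1.3 + 6.8/2 = 4.7 m.
Total vertical stress at mid-clay: σ_v = 19.1×1.3 + 17.9×3.4 = 85.69 kPa.
Pore pressure: u = 9.81×(4.7 − 0) = 46.107 kPa.
Initial effective stress: σ'_0 = σ_v − u = 85.69 − 46.107 = 39.583 kPa.
Stress increase at mid-clay by the 2:1 spreading method:
Δσ = qBL/((B+z)(L+z)) = 194×2.5×3.7/((2.5+4.7)(3.7+4.7)) = 29.671 kPa
Final effective stress: σ'_f = 39.583 + 29.671 = 69.254 kPa.
σ'_f = 69.254 ≤ σ'_p = 104 kPa, so the clay remains overconsolidated and only the recompression index applies:
S_c = C_r·H/(1+e₀)·log₁₀(σ'_f/σ'_0) = 0.06×6.8/2.03×log₁₀(69.254/39.583)
    = 0.20099 × 0.24294 = 0.04883 m

S_c ≈ 48.8 mm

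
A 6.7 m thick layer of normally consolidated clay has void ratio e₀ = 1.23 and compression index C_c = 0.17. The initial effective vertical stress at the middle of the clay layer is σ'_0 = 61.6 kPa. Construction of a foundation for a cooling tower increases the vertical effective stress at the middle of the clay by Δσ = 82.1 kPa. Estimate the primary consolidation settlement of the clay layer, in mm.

S_c ≈ 188 mm

Final effective stress: σ'_f = σ'_0 + Δσ = 61.6 + 82.1 = 143.7 kPa.
Normally consolidated clay, so the full stress increment lies on the virgin compression line:
S_c = C_c·H/(1+e₀)·log₁₀(σ'_f/σ'_0) = 0.17×6.7/(1+1.23)×log₁₀(143.7/61.6)
    = 0.51076 × 0.36788 = 0.1879 m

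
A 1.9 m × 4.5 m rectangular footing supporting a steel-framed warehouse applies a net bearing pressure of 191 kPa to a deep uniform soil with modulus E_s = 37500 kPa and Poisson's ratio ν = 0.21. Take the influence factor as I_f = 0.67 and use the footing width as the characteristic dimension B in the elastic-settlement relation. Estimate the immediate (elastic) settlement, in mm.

S_e ≈ 6.2 mm

Immediate (elastic) settlement: S_e = q·B·(1−ν²)/E_s · I_f.
S_e = 191 × 1.9 × (1 − 0.21²) / 37500 × 0.67
    = 191 × 1.9 × 0.9559 / 37500 × 0.67
    = 0.006198 m = 6.198 mm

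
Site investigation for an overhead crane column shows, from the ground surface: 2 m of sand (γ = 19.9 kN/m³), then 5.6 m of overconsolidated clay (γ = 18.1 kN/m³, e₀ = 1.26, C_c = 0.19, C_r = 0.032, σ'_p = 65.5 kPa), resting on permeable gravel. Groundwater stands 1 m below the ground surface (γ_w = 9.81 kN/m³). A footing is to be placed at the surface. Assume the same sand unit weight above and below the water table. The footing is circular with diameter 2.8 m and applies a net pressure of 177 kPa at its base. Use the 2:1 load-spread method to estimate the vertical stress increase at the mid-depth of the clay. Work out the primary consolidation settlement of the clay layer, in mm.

Mid-depth of clay below the ground surface: z = 2 + 5.6/2 = 4.8 m.
Total vertical stress at mid-clay: σ_v = 19.9×2 + 18.1×2.8 = 90.48 kPa.
Pore pressure: u = 9.81×(4.8 − 1) = 37.278 kPa.
Initial effective stress: σ'_0 = σ_v − u = 90.48 − 37.278 = 53.202 kPa.
Stress increase at mid-clay by the 2:1 spreading method:
Δσ ≈ qD²/(D+z)² = 177×2.8²/(2.8+4.8)² = 24.025 kPa
Final effective stress: σ'_f = 53.202 + 24.025 = 77.227 kPa.
σ'_f = 77.227 > σ'_p = 65.5 kPa, so the stress path crosses the preconsolidation pressure — recompression up to σ'_p, then virgin compression beyond:
S_c = H/(1+e₀)·[C_r·log₁₀(σ'_p/σ'_0) + C_c·log₁₀(σ'_f/σ'_p)]
    = 5.6/2.26 × [0.032×log₁₀(65.5/53.202) + 0.19×log₁₀(77.227/65.5)]
    = 2.4779 × [0.00289 + 0.01359] = 0.04084 m

S_c ≈ 40.8 mm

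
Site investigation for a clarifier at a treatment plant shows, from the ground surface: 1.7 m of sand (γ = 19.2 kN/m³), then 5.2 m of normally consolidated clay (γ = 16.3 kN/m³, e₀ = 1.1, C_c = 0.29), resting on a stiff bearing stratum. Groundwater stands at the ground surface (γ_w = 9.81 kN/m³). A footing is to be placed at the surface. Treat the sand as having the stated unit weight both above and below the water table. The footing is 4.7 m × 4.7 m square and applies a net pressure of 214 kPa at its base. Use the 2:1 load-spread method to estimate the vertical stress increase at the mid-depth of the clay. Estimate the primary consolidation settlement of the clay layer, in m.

S_c ≈ 0.319 m

Mid-depth of clay below the ground surface: z = 1.7 + 5.2/2 = 4.3 m.
Total vertical stress at mid-clay: σ_v = 19.2×1.7 + 16.3×2.6 = 75.02 kPa.
Pore pressure: u = 9.81×(4.3 − 0) = 42.183 kPa.
Initial effective stress: σ'_0 = σ_v − u = 75.02 − 42.183 = 32.837 kPa.
Stress increase at mid-clay by the 2:1 spreading method:
Δσ = qBL/((B+z)(L+z)) = 214×4.7×4.7/((4.7+4.3)(4.7+4.3)) = 58.361 kPa
Final effective stress: σ'_f = σ'_0 + Δσ = 32.837 + 58.361 = 91.198 kPa.
Normally consolidated clay, so the full stress increment lies on the virgin compression line:
S_c = C_c·H/(1+e₀)·log₁₀(σ'_f/σ'_0) = 0.29×5.2/(1+1.1)×log₁₀(91.198/32.837)
    = 0.7181 × 0.44362 = 0.3186 m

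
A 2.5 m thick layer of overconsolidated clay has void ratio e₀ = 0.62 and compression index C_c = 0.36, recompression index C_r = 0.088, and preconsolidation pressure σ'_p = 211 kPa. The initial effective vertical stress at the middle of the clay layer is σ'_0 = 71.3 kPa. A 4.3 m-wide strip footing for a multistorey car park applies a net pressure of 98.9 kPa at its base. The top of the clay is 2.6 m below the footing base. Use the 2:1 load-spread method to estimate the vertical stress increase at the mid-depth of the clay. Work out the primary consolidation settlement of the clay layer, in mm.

Mid-depth of clay below the footing base: z = 2.6 + 2.5/2 = 3.85 m.
Stress increase at mid-clay by the 2:1 spreading method:
Δσ = qB/(B+z) = 98.9×4.3/(4.3+3.85) = 52.18 kPa
Final effective stress: σ'_f = 71.3 + 52.18 = 123.48 kPa.
σ'_f = 123.48 ≤ σ'_p = 211 kPa, so the clay remains overconsolidated and only the recompression index applies:
S_c = C_r·H/(1+e₀)·log₁₀(σ'_f/σ'_0) = 0.088×2.5/1.62×log₁₀(123.48/71.3)
    = 0.1358 × 0.23851 = 0.03239 m

S_c ≈ 32.4 mm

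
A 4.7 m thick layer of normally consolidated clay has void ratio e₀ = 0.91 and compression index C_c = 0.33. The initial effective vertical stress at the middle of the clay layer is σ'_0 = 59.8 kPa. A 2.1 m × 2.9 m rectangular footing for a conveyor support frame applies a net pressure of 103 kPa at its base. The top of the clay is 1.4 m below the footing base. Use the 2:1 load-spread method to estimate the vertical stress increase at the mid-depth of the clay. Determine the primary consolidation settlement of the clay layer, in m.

S_c ≈ 0.0842 m

Mid-depth of clay below the footing base: z = 1.4 + 4.7/2 = 3.75 m.
Stress increase at mid-clay by the 2:1 spreading method:
Δσ = qBL/((B+z)(L+z)) = 103×2.1×2.9/((2.1+3.75)(2.9+3.75)) = 16.124 kPa
Final effective stress: σ'_f = σ'_0 + Δσ = 59.8 + 16.124 = 75.924 kPa.
Normally consolidated clay, so the full stress increment lies on the virgin compression line:
S_c = C_c·H/(1+e₀)·log₁₀(σ'_f/σ'_0) = 0.33×4.7/(1+0.91)×log₁₀(75.924/59.8)
    = 0.81204 × 0.10368 = 0.08419 m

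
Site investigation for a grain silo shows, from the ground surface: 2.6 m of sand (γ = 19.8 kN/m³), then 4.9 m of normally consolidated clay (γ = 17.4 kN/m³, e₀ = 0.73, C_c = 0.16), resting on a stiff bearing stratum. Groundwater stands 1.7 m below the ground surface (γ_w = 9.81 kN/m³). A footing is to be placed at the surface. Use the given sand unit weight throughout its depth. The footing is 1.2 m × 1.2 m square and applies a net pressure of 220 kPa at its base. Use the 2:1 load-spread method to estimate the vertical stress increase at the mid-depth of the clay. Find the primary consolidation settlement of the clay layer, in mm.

Mid-depth of clay below the ground surface: z = 2.6 + 4.9/2 = 5.05 m.
Total vertical stress at mid-clay: σ_v = 19.8×2.6 + 17.4×2.45 = 94.11 kPa.
Pore pressure: u = 9.81×(5.05 − 1.7) = 32.864 kPa.
Initial effective stress: σ'_0 = σ_v − u = 94.11 − 32.864 = 61.246 kPa.
Stress increase at mid-clay by the 2:1 spreading method:
Δσ = qBL/((B+z)(L+z)) = 220×1.2×1.2/((1.2+5.05)(1.2+5.05)) = 8.1101 kPa
Final effective stress: σ'_f = σ'_0 + Δσ = 61.246 + 8.1101 = 69.356 kPa.
Normally consolidated clay, so the full stress increment lies on the virgin compression line:
S_c = C_c·H/(1+e₀)·log₁₀(σ'_f/σ'_0) = 0.16×4.9/(1+0.73)×log₁₀(69.356/61.246)
    = 0.45318 × 0.054006 = 0.02447 m

S_c ≈ 24.5 mm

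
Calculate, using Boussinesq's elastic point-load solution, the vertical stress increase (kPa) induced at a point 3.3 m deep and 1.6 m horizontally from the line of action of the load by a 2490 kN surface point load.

Boussinesq vertical stress below a point load on an elastic half-space:
Δσ_z = 3P/(2πz²) · [1 + (r/z)²]^(−5/2)
r/z = 1.6/3.3 = 0.48485; [1+(r/z)²]^(−5/2) = 0.58988.
Δσ_z = 3×2490/(2π×3.3²) × 0.58988 = 109.17 × 0.58988 = 64.4 kPa

Δσ_z ≈ 64.4 kPa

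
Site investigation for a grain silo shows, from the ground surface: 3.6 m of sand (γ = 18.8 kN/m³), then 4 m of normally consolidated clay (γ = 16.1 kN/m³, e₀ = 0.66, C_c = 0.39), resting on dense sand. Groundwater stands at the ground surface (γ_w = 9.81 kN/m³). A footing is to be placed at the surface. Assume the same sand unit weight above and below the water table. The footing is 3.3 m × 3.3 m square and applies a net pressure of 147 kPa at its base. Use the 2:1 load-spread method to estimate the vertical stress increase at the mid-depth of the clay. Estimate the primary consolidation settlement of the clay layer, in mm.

Mid-depth of clay below the ground surface: z = 3.6 + 4/2 = 5.6 m.
Total vertical stress at mid-clay: σ_v = 18.8×3.6 + 16.1×2 = 99.88 kPa.
Pore pressure: u = 9.81×(5.6 − 0) = 54.936 kPa.
Initial effective stress: σ'_0 = σ_v − u = 99.88 − 54.936 = 44.944 kPa.
Stress increase at mid-clay by the 2:1 spreading method:
Δσ = qBL/((B+z)(L+z)) = 147×3.3×3.3/((3.3+5.6)(3.3+5.6)) = 20.21 kPa
Final effective stress: σ'_f = σ'_0 + Δσ = 44.944 + 20.21 = 65.154 kPa.
Normally consolidated clay, so the full stress increment lies on the virgin compression line:
S_c = C_c·H/(1+e₀)·log₁₀(σ'_f/σ'_0) = 0.39×4/(1+0.66)×log₁₀(65.154/44.944)
    = 0.93976 × 0.16127 = 0.1516 m

S_c ≈ 152 mm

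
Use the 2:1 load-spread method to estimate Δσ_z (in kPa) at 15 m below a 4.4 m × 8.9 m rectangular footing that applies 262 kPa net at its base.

By the 2:1 method the load spreads at 1 horizontal : 2 vertical, so at depth z the loaded area has grown by z in each plan dimension:
Δσ = qBL/((B+z)(L+z)) = 262×4.4×8.9/((4.4+15)(8.9+15)) = 22.128 kPa

Δσ_z ≈ 22.1 kPa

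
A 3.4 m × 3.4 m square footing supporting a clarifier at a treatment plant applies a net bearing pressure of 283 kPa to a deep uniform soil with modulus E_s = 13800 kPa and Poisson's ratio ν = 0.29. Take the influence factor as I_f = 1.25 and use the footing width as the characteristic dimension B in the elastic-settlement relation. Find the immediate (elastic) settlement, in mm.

Immediate (elastic) settlement: S_e = q·B·(1−ν²)/E_s · I_f.
S_e = 283 × 3.4 × (1 − 0.29²) / 13800 × 1.25
    = 283 × 3.4 × 0.9159 / 13800 × 1.25
    = 0.07983 m = 79.83 mm

S_e ≈ 79.8 mm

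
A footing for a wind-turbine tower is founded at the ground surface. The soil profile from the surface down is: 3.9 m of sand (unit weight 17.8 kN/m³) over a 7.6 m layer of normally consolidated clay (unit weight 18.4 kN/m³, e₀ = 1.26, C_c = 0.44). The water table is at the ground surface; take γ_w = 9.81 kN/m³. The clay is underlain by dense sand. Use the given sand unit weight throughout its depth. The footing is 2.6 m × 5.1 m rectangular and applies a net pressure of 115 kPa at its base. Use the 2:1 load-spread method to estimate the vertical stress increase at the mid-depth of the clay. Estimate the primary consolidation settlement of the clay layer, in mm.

Mid-depth of clay below the ground surface: z = 3.9 + 7.6/2 = 7.7 m.
Total vertical stress at mid-clay: σ_v = 17.8×3.9 + 18.4×3.8 = 139.34 kPa.
Pore pressure: u = 9.81×(7.7 − 0) = 75.537 kPa.
Initial effective stress: σ'_0 = σ_v − u = 139.34 − 75.537 = 63.803 kPa.
Stress increase at mid-clay by the 2:1 spreading method:
Δσ = qBL/((B+z)(L+z)) = 115×2.6×5.1/((2.6+7.7)(5.1+7.7)) = 11.566 kPa
Final effective stress: σ'_f = σ'_0 + Δσ = 63.803 + 11.566 = 75.369 kPa.
Normally consolidated clay, so the full stress increment lies on the virgin compression line:
S_c = C_c·H/(1+e₀)·log₁₀(σ'_f/σ'_0) = 0.44×7.6/(1+1.26)×log₁₀(75.369/63.803)
    = 1.4796 × 0.072352 = 0.1071 m

S_c ≈ 107 mm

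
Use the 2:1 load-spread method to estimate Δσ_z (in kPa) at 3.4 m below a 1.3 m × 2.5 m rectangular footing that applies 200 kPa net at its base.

By the 2:1 method the load spreads at 1 horizontal : 2 vertical, so at depth z the loaded area has grown by z in each plan dimension:
Δσ = qBL/((B+z)(L+z)) = 200×1.3×2.5/((1.3+3.4)(2.5+3.4)) = 23.44 kPa

Δσ_z ≈ 23.4 kPa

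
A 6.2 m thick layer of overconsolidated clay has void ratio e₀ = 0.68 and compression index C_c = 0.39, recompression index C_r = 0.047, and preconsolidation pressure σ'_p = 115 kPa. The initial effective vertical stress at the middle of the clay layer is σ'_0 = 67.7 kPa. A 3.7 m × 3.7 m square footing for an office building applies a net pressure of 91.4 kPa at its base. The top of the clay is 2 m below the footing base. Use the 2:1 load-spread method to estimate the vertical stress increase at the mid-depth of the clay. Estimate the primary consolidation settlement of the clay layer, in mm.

Mid-depth of clay below the footing base: z = 2 + 6.2/2 = 5.1 m.
Stress increase at mid-clay by the 2:1 spreading method:
Δσ = qBL/((B+z)(L+z)) = 91.4×3.7×3.7/((3.7+5.1)(3.7+5.1)) = 16.158 kPa
Final effective stress: σ'_f = 67.7 + 16.158 = 83.858 kPa.
σ'_f = 83.858 ≤ σ'_p = 115 kPa, so the clay remains overconsolidated and only the recompression index applies:
S_c = C_r·H/(1+e₀)·log₁₀(σ'_f/σ'_0) = 0.047×6.2/1.68×log₁₀(83.858/67.7)
    = 0.17345 × 0.092956 = 0.01612 m

S_c ≈ 16.1 mm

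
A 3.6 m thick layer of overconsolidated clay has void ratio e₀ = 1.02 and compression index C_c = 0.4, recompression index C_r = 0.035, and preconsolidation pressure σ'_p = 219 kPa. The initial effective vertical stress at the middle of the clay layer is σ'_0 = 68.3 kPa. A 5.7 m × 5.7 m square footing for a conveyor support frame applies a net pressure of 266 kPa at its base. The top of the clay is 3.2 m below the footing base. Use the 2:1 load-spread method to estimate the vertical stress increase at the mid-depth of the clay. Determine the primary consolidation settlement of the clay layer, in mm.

Mid-depth of clay below the footing base: z = 3.2 + 3.6/2 = 5 m.
Stress increase at mid-clay by the 2:1 spreading method:
Δσ = qBL/((B+z)(L+z)) = 266×5.7×5.7/((5.7+5)(5.7+5)) = 75.486 kPa
Final effective stress: σ'_f = 68.3 + 75.486 = 143.79 kPa.
σ'_f = 143.79 ≤ σ'_p = 219 kPa, so the clay remains overconsolidated and only the recompression index applies:
S_c = C_r·H/(1+e₀)·log₁₀(σ'_f/σ'_0) = 0.035×3.6/2.02×log₁₀(143.79/68.3)
    = 0.062377 × 0.32331 = 0.02017 m

S_c ≈ 20.2 mm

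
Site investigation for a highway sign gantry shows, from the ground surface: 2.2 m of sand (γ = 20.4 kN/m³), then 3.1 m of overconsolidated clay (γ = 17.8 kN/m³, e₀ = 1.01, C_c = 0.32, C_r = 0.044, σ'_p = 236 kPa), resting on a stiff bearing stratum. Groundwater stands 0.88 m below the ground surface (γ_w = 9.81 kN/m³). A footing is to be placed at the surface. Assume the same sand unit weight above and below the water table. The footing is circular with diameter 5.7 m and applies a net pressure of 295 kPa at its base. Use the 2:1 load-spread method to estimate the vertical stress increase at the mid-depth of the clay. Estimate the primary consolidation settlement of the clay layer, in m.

Mid-depth of clay below the ground surface: z = 2.2 + 3.1/2 = 3.75 m.
Total vertical stress at mid-clay: σ_v = 20.4×2.2 + 17.8×1.55 = 72.47 kPa.
Pore pressure: u = 9.81×(3.75 − 0.88) = 28.155 kPa.
Initial effective stress: σ'_0 = σ_v − u = 72.47 − 28.155 = 44.315 kPa.
Stress increase at mid-clay by the 2:1 spreading method:
Δσ ≈ qD²/(D+z)² = 295×5.7²/(5.7+3.75)² = 107.33 kPa
Final effective stress: σ'_f = 44.315 + 107.33 = 151.64 kPa.
σ'_f = 151.64 ≤ σ'_p = 236 kPa, so the clay remains overconsolidated and only the recompression index applies:
S_c = C_r·H/(1+e₀)·log₁₀(σ'_f/σ'_0) = 0.044×3.1/2.01×log₁₀(151.64/44.315)
    = 0.067861 × 0.53426 = 0.03626 m

S_c ≈ 0.0363 m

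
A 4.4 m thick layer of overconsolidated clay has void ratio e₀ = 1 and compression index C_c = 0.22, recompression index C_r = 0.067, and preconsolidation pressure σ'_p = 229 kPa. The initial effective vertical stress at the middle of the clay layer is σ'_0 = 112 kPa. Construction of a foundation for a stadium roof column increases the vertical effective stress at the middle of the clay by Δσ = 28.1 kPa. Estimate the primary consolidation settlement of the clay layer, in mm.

Final effective stress: σ'_f = 112 + 28.1 = 140.1 kPa.
σ'_f = 140.1 ≤ σ'_p = 229 kPa, so the clay remains overconsolidated and only the recompression index applies:
S_c = C_r·H/(1+e₀)·log₁₀(σ'_f/σ'_0) = 0.067×4.4/2×log₁₀(140.1/112)
    = 0.1474 × 0.09722 = 0.01433 m

S_c ≈ 14.3 mm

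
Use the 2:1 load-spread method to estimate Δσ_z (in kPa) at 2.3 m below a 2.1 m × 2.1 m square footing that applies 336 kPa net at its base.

Δσ_z ≈ 76.5 kPa

By the 2:1 method the load spreads at 1 horizontal : 2 vertical, so at depth z the loaded area has grown by z in each plan dimension:
Δσ = qBL/((B+z)(L+z)) = 336×2.1×2.1/((2.1+2.3)(2.1+2.3)) = 76.537 kPa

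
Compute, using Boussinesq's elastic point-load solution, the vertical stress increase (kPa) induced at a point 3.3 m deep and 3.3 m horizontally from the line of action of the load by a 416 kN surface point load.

Boussinesq vertical stress below a point load on an elastic half-space:
Δσ_z = 3P/(2πz²) · [1 + (r/z)²]^(−5/2)
r/z = 3.3/3.3 = 1; [1+(r/z)²]^(−5/2) = 0.17678.
Δσ_z = 3×416/(2π×3.3²) × 0.17678 = 18.239 × 0.17678 = 3.224 kPa

Δσ_z ≈ 3.22 kPa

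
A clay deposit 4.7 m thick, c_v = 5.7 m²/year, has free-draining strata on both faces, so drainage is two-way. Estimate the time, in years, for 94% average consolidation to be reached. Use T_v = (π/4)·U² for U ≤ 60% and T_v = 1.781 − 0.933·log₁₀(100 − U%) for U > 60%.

Drainage path length: H_d = H/2 = 2.35 m (double drainage).
U > 60%: T_v = 1.781 − 0.933·log₁₀(100 − 94) = 1.055.
t = T_v·H_d²/c_v = 1.055×2.35²/5.7 = 1.022 years.

t ≈ 1.02 years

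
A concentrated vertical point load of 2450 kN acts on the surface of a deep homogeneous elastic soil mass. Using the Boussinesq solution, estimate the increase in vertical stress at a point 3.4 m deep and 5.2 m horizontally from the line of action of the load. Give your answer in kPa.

Δσ_z ≈ 4.97 kPa

Boussinesq vertical stress below a point load on an elastic half-space:
Δσ_z = 3P/(2πz²) · [1 + (r/z)²]^(−5/2)
r/z = 5.2/3.4 = 1.5294; [1+(r/z)²]^(−5/2) = 0.049082.
Δσ_z = 3×2450/(2π×3.4²) × 0.049082 = 101.19 × 0.049082 = 4.967 kPa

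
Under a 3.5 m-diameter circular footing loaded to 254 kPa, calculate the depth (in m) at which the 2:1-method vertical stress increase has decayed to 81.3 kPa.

z ≈ 2.69 m

2:1 spreading — at depth z the loaded area has grown by z in each plan dimension:
qD²/(D+z)² = Δσ_z ⇒ z = D(√(q/Δσ_z) − 1) = 3.5×(√(254/81.3) − 1) = 2.686 m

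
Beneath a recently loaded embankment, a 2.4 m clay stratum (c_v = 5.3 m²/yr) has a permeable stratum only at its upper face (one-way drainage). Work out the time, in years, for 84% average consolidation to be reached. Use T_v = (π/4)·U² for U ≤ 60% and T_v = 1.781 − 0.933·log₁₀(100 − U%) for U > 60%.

t ≈ 0.715 years

Drainage path length: H_d = H = 2.4 m (single drainage).
U > 60%: T_v = 1.781 − 0.933·log₁₀(100 − 84) = 0.65756.
t = T_v·H_d²/c_v = 0.65756×2.4²/5.3 = 0.7146 years.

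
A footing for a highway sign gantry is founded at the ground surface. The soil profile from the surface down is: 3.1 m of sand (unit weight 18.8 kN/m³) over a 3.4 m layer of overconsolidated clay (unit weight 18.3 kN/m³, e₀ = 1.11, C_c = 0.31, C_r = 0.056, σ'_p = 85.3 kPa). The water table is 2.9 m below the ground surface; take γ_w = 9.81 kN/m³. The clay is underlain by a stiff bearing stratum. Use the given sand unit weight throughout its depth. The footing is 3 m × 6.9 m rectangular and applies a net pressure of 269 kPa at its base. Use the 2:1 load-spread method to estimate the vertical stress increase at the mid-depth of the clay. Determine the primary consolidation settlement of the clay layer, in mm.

Mid-depth of clay below the ground surface: z = 3.1 + 3.4/2 = 4.8 m.
Total vertical stress at mid-clay: σ_v = 18.8×3.1 + 18.3×1.7 = 89.39 kPa.
Pore pressure: u = 9.81×(4.8 − 2.9) = 18.639 kPa.
Initial effective stress: σ'_0 = σ_v − u = 89.39 − 18.639 = 70.751 kPa.
Stress increase at mid-clay by the 2:1 spreading method:
Δσ = qBL/((B+z)(L+z)) = 269×3×6.9/((3+4.8)(6.9+4.8)) = 61.016 kPa
Final effective stress: σ'_f = 70.751 + 61.016 = 131.77 kPa.
σ'_f = 131.77 > σ'_p = 85.3 kPa, so the stress path crosses the preconsolidation pressure — recompression up to σ'_p, then virgin compression beyond:
S_c = H/(1+e₀)·[C_r·log₁₀(σ'_p/σ'_0) + C_c·log₁₀(σ'_f/σ'_p)]
    = 3.4/2.11 × [0.056×log₁₀(85.3/70.751) + 0.31×log₁₀(131.77/85.3)]
    = 1.6114 × [0.0045481 + 0.058549] = 0.1017 m

S_c ≈ 102 mm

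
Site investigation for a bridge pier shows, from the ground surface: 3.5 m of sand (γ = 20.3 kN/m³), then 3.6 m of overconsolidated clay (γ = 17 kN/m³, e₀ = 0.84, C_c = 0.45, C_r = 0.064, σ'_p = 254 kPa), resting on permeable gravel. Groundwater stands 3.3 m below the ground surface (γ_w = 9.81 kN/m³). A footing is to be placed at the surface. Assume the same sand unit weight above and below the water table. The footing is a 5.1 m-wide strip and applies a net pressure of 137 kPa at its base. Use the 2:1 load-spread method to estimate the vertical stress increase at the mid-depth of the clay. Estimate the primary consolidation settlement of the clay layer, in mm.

S_c ≈ 32.5 mm

Mid-depth of clay below the ground surface: z = 3.5 + 3.6/2 = 5.3 m.
Total vertical stress at mid-clay: σ_v = 20.3×3.5 + 17×1.8 = 101.65 kPa.
Pore pressure: u = 9.81×(5.3 − 3.3) = 19.62 kPa.
Initial effective stress: σ'_0 = σ_v − u = 101.65 − 19.62 = 82.03 kPa.
Stress increase at mid-clay by the 2:1 spreading method:
Δσ = qB/(B+z) = 137×5.1/(5.1+5.3) = 67.183 kPa
Final effective stress: σ'_f = 82.03 + 67.183 = 149.21 kPa.
σ'_f = 149.21 ≤ σ'_p = 254 kPa, so the clay remains overconsolidated and only the recompression index applies:
S_c = C_r·H/(1+e₀)·log₁₀(σ'_f/σ'_0) = 0.064×3.6/1.84×log₁₀(149.21/82.03)
    = 0.12522 × 0.25983 = 0.03253 m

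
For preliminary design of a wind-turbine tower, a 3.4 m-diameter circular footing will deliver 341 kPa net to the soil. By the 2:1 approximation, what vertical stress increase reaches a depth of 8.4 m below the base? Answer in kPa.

By the 2:1 method the load spreads at 1 horizontal : 2 vertical, so at depth z the loaded area has grown by z in each plan dimension:
Δσ ≈ qD²/(D+z)² = 341×3.4²/(3.4+8.4)² = 28.311 kPa

Δσ_z ≈ 28.3 kPa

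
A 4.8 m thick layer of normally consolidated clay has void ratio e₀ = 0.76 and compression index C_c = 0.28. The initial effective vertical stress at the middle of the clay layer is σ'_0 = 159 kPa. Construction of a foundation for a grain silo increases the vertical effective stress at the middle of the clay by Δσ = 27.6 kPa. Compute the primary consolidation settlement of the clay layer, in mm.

Final effective stress: σ'_f = σ'_0 + Δσ = 159 + 27.6 = 186.6 kPa.
Normally consolidated clay, so the full stress increment lies on the virgin compression line:
S_c = C_c·H/(1+e₀)·log₁₀(σ'_f/σ'_0) = 0.28×4.8/(1+0.76)×log₁₀(186.6/159)
    = 0.76364 × 0.069515 = 0.05308 m

S_c ≈ 53.1 mm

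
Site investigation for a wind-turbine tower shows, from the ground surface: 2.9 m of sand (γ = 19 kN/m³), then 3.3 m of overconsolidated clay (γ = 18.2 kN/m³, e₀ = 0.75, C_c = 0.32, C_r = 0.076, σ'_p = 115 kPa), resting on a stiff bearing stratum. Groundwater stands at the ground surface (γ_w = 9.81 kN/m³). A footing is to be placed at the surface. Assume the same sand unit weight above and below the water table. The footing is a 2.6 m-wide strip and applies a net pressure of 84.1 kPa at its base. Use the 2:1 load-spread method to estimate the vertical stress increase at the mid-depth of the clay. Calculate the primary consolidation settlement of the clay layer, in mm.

S_c ≈ 35 mm

Mid-depth of clay below the ground surface: z = 2.9 + 3.3/2 = 4.55 m.
Total vertical stress at mid-clay: σ_v = 19×2.9 + 18.2×1.65 = 85.13 kPa.
Pore pressure: u = 9.81×(4.55 − 0) = 44.636 kPa.
Initial effective stress: σ'_0 = σ_v − u = 85.13 − 44.636 = 40.494 kPa.
Stress increase at mid-clay by the 2:1 spreading method:
Δσ = qB/(B+z) = 84.1×2.6/(2.6+4.55) = 30.582 kPa
Final effective stress: σ'_f = 40.494 + 30.582 = 71.076 kPa.
σ'_f = 71.076 ≤ σ'_p = 115 kPa, so the clay remains overconsolidated and only the recompression index applies:
S_c = C_r·H/(1+e₀)·log₁₀(σ'_f/σ'_0) = 0.076×3.3/1.75×log₁₀(71.076/40.494)
    = 0.14331 × 0.24433 = 0.03502 m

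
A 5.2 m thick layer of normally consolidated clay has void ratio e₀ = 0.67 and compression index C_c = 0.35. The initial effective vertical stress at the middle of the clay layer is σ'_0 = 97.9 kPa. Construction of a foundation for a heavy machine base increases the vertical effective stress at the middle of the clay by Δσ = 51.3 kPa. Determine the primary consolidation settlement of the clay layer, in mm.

S_c ≈ 199 mm

Final effective stress: σ'_f = σ'_0 + Δσ = 97.9 + 51.3 = 149.2 kPa.
Normally consolidated clay, so the full stress increment lies on the virgin compression line:
S_c = C_c·H/(1+e₀)·log₁₀(σ'_f/σ'_0) = 0.35×5.2/(1+0.67)×log₁₀(149.2/97.9)
    = 1.0898 × 0.18299 = 0.1994 m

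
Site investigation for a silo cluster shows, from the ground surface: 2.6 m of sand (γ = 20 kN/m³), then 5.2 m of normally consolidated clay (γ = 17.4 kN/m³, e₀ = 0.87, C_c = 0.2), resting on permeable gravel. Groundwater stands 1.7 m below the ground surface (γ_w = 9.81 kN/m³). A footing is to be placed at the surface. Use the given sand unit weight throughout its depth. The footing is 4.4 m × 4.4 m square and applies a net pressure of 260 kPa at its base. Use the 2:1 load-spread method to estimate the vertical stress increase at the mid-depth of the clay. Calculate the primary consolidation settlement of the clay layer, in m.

Mid-depth of clay below the ground surface: z = 2.6 + 5.2/2 = 5.2 m.
Total vertical stress at mid-clay: σ_v = 20×2.6 + 17.4×2.6 = 97.24 kPa.
Pore pressure: u = 9.81×(5.2 − 1.7) = 34.335 kPa.
Initial effective stress: σ'_0 = σ_v − u = 97.24 − 34.335 = 62.905 kPa.
Stress increase at mid-clay by the 2:1 spreading method:
Δσ = qBL/((B+z)(L+z)) = 260×4.4×4.4/((4.4+5.2)(4.4+5.2)) = 54.618 kPa
Final effective stress: σ'_f = σ'_0 + Δσ = 62.905 + 54.618 = 117.52 kPa.
Normally consolidated clay, so the full stress increment lies on the virgin compression line:
S_c = C_c·H/(1+e₀)·log₁₀(σ'_f/σ'_0) = 0.2×5.2/(1+0.87)×log₁₀(117.52/62.905)
    = 0.55615 × 0.27143 = 0.151 m

S_c ≈ 0.151 m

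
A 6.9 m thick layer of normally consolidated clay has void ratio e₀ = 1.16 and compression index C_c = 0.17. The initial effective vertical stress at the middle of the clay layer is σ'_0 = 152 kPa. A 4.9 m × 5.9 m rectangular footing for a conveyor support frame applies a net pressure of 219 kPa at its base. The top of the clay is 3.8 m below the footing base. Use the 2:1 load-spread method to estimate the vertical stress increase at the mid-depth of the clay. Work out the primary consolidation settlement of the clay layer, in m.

Mid-depth of clay below the footing base: z = 3.8 + 6.9/2 = 7.25 m.
Stress increase at mid-clay by the 2:1 spreading method:
Δσ = qBL/((B+z)(L+z)) = 219×4.9×5.9/((4.9+7.25)(5.9+7.25)) = 39.627 kPa
Final effective stress: σ'_f = σ'_0 + Δσ = 152 + 39.627 = 191.63 kPa.
Normally consolidated clay, so the full stress increment lies on the virgin compression line:
S_c = C_c·H/(1+e₀)·log₁₀(σ'_f/σ'_0) = 0.17×6.9/(1+1.16)×log₁₀(191.63/152)
    = 0.54306 × 0.10062 = 0.05464 m

S_c ≈ 0.0546 m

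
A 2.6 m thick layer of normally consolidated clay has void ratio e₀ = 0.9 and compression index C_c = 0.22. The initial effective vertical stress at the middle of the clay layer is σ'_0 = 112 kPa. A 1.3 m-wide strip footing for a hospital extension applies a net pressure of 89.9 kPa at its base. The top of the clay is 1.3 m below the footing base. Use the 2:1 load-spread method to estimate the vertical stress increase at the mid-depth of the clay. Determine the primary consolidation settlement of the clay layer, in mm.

S_c ≈ 31 mm

Mid-depth of clay below the footing base: z = 1.3 + 2.6/2 = 2.6 m.
Stress increase at mid-clay by the 2:1 spreading method:
Δσ = qB/(B+z) = 89.9×1.3/(1.3+2.6) = 29.967 kPa
Final effective stress: σ'_f = σ'_0 + Δσ = 112 + 29.967 = 141.97 kPa.
Normally consolidated clay, so the full stress increment lies on the virgin compression line:
S_c = C_c·H/(1+e₀)·log₁₀(σ'_f/σ'_0) = 0.22×2.6/(1+0.9)×log₁₀(141.97/112)
    = 0.30105 × 0.10298 = 0.031 m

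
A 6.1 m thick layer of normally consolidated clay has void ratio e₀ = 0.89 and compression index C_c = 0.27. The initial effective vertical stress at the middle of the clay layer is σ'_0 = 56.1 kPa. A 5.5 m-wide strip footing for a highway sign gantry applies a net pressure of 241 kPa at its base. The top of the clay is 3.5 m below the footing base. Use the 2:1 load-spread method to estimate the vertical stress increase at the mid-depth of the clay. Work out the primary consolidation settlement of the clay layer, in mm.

S_c ≈ 411 mm

Mid-depth of clay below the footing base: z = 3.5 + 6.1/2 = 6.55 m.
Stress increase at mid-clay by the 2:1 spreading method:
Δσ = qB/(B+z) = 241×5.5/(5.5+6.55) = 110 kPa
Final effective stress: σ'_f = σ'_0 + Δσ = 56.1 + 110 = 166.1 kPa.
Normally consolidated clay, so the full stress increment lies on the virgin compression line:
S_c = C_c·H/(1+e₀)·log₁₀(σ'_f/σ'_0) = 0.27×6.1/(1+0.89)×log₁₀(166.1/56.1)
    = 0.87143 × 0.47141 = 0.4108 m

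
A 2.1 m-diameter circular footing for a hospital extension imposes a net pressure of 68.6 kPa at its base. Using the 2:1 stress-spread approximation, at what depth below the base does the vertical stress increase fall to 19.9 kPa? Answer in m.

z ≈ 1.8 m

2:1 spreading — at depth z the loaded area has grown by z in each plan dimension:
qD²/(D+z)² = Δσ_z ⇒ z = D(√(q/Δσ_z) − 1) = 2.1×(√(68.6/19.9) − 1) = 1.799 m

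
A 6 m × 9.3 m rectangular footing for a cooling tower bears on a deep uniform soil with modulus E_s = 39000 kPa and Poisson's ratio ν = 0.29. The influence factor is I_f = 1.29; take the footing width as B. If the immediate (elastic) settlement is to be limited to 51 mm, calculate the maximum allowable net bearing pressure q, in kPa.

q ≈ 281 kPa

S_e = q·B·(1−ν²)/E_s · I_f  ⇒  q = S_e·E_s / (B·(1−ν²)·I_f).
q = 0.051 × 39000 / (6 × 0.9159 × 1.29) = 280.6 kPa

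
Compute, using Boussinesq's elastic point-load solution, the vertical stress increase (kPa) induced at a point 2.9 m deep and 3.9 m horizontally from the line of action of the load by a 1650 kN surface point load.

Boussinesq vertical stress below a point load on an elastic half-space:
Δσ_z = 3P/(2πz²) · [1 + (r/z)²]^(−5/2)
r/z = 3.9/2.9 = 1.3448; [1+(r/z)²]^(−5/2) = 0.075647.
Δσ_z = 3×1650/(2π×2.9²) × 0.075647 = 93.676 × 0.075647 = 7.086 kPa

Δσ_z ≈ 7.09 kPa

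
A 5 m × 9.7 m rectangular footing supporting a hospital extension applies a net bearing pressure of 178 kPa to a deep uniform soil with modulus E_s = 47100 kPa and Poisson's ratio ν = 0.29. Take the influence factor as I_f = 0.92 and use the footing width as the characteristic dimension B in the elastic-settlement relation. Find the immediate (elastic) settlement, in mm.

Immediate (elastic) settlement: S_e = q·B·(1−ν²)/E_s · I_f.
S_e = 178 × 5 × (1 − 0.29²) / 47100 × 0.92
    = 178 × 5 × 0.9159 / 47100 × 0.92
    = 0.01592 m = 15.92 mm

S_e ≈ 15.9 mm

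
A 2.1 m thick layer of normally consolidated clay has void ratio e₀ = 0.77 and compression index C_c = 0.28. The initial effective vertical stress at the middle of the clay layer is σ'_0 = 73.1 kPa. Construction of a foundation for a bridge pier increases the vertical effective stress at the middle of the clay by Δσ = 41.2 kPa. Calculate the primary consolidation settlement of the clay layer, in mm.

Final effective stress: σ'_f = σ'_0 + Δσ = 73.1 + 41.2 = 114.3 kPa.
Normally consolidated clay, so the full stress increment lies on the virgin compression line:
S_c = C_c·H/(1+e₀)·log₁₀(σ'_f/σ'_0) = 0.28×2.1/(1+0.77)×log₁₀(114.3/73.1)
    = 0.3322 × 0.19413 = 0.06449 m

S_c ≈ 64.5 mm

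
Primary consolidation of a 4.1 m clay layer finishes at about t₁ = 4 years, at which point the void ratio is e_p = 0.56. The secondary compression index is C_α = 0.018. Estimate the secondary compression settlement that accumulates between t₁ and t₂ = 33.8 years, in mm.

Secondary compression: S_s = C_α·H/(1+e_p)·log₁₀(t₂/t₁)
S_s = 0.018×4.1/(1+0.56)×log₁₀(33.8/4)
    = 0.04731 × 0.9269 = 0.04385 m

S_s ≈ 43.8 mm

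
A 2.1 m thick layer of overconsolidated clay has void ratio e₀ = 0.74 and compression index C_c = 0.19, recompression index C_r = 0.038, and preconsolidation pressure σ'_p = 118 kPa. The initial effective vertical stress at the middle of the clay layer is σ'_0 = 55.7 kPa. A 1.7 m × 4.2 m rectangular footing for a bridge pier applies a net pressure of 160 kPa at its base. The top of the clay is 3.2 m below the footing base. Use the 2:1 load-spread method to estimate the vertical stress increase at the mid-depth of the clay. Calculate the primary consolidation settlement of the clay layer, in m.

Mid-depth of clay below the footing base: z = 3.2 + 2.1/2 = 4.25 m.
Stress increase at mid-clay by the 2:1 spreading method:
Δσ = qBL/((B+z)(L+z)) = 160×1.7×4.2/((1.7+4.25)(4.2+4.25)) = 22.722 kPa
Final effective stress: σ'_f = 55.7 + 22.722 = 78.422 kPa.
σ'_f = 78.422 ≤ σ'_p = 118 kPa, so the clay remains overconsolidated and only the recompression index applies:
S_c = C_r·H/(1+e₀)·log₁₀(σ'_f/σ'_0) = 0.038×2.1/1.74×log₁₀(78.422/55.7)
    = 0.045862 × 0.14858 = 0.006814 m

S_c ≈ 0.00681 m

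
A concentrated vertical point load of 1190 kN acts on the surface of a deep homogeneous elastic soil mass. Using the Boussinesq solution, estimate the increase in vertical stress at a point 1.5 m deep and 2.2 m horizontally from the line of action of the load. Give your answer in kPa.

Δσ_z ≈ 14.3 kPa

Boussinesq vertical stress below a point load on an elastic half-space:
Δσ_z = 3P/(2πz²) · [1 + (r/z)²]^(−5/2)
r/z = 2.2/1.5 = 1.4667; [1+(r/z)²]^(−5/2) = 0.056734.
Δσ_z = 3×1190/(2π×1.5²) × 0.056734 = 252.53 × 0.056734 = 14.33 kPa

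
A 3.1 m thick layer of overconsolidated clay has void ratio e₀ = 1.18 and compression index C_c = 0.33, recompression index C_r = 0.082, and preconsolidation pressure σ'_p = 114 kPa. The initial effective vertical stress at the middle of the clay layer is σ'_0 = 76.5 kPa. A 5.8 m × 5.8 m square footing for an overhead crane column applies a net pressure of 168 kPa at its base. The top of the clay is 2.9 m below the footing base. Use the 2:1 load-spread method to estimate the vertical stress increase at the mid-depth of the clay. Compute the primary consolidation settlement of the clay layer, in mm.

S_c ≈ 47.4 mm

Mid-depth of clay below the footing base: z = 2.9 + 3.1/2 = 4.45 m.
Stress increase at mid-clay by the 2:1 spreading method:
Δσ = qBL/((B+z)(L+z)) = 168×5.8×5.8/((5.8+4.45)(5.8+4.45)) = 53.792 kPa
Final effective stress: σ'_f = 76.5 + 53.792 = 130.29 kPa.
σ'_f = 130.29 > σ'_p = 114 kPa, so the stress path crosses the preconsolidation pressure — recompression up to σ'_p, then virgin compression beyond:
S_c = H/(1+e₀)·[C_r·log₁₀(σ'_p/σ'_0) + C_c·log₁₀(σ'_f/σ'_p)]
    = 3.1/2.18 × [0.082×log₁₀(114/76.5) + 0.33×log₁₀(130.29/114)]
    = 1.422 × [0.014206 + 0.019142] = 0.04742 m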